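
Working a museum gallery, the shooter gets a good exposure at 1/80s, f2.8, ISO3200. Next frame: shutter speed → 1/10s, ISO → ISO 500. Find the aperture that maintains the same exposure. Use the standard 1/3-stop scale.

Shutter speed: 1/80 → 1/60 → 1/50 → 1/40 → 1/30 → 1/25 → 1/20 → 1/15 → 1/13 → 1/10 — 3 stops slower (brighter).
ISO: 3200 → 2500 → 2000 → 1600 → 1250 → 1000 → 800 → 640 → 500 — 2 2/3 stops dropped (darker).
Net change so far: 1/3 stop brighter. Offset with the aperture: f/2.8 → f/3.2.

f/3.2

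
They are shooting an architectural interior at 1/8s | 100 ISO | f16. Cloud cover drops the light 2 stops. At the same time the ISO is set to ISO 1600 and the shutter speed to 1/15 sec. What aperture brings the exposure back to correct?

f/22

Scene light: 2 stops darker.
ISO: 100 → 200 → 400 → 800 → 1600 — 4 stops raised (brighter).
Shutter speed: 1/8 → 1/15 — 1 stop faster (darker).
Net so far: 1 stop brighter. Aperture: f/16 → f/22.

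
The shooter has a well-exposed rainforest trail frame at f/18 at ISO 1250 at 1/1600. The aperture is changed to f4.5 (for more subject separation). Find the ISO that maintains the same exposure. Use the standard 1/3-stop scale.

ISO 80

Aperture: f/18 → f/16 → f/14 → f/13 → f/11 → f/10 → f/9 → f/8 → f/7.1 → f/6.3 → f/5.6 → f/5 → f/4.5 — 4 stops opened up (brighter).
Need 4 stops darker from the ISO: 1250 → 1000 → 800 → 640 → 500 → 400 → 320 → 250 → 200 → 160 → 125 → 100 → 80.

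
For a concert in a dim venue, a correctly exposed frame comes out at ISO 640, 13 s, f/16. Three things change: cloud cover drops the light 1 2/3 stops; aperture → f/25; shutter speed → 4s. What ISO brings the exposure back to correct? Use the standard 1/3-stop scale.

Scene light: 1 2/3 stops darker.
Aperture: f/16 → f/18 → f/20 → f/22 → f/25 — 1 1/3 stops stopped down (darker).
Shutter speed: 13 → 10 → 8 → 6 → 5 → 4 — 1 2/3 stops shorter (darker).
Net so far: 4 2/3 stops darker. ISO: 640 → 800 → 1000 → 1250 → 1600 → 2000 → 2500 → 3200 → 4000 → 5000 → 6400 → 8000 → 10000 → 12800 → 16000.

ISO 16000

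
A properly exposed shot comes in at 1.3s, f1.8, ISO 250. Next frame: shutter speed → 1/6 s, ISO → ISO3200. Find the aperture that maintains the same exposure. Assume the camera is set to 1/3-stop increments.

Shutter speed: 1.3 → 1 → 0.8 → 0.6 → 0.5 → 0.4 → 0.3 → 1/4 → 1/5 → 1/6 — 3 stops shorter (darker).
ISO: 250 → 320 → 400 → 500 → 640 → 800 → 1000 → 1250 → 1600 → 2000 → 2500 → 3200 — 3 2/3 stops raised (brighter).
Net change so far: 2/3 stop brighter. Offset with the aperture: f/1.8 → f/2 → f/2.2.

f/2.2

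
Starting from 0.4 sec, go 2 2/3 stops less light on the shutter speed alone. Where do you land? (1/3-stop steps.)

1/15s

Shutter speed: 0.4 → 0.3 → 1/4 → 1/5 → 1/6 → 1/8 → 1/10 → 1/13 → 1/15 — 2 2/3 stops faster (darker).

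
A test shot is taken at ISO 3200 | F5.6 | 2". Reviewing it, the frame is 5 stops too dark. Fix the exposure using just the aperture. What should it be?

f/1.0

Underexposed by 5 stops → need 5 stops brighter.
Aperture: f/5.6 → f/4 → f/2.8 → f/2 → f/1.4 → f/1.0.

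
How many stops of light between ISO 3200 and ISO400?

3200 → 1600 → 800 → 400 — count the steps: 3 stops.

3 stops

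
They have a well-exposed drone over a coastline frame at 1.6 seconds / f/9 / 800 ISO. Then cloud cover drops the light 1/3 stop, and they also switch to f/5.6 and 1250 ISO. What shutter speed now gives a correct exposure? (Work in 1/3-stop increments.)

Scene light: 1/3 stop darker.
Aperture: f/9 → f/8 → f/7.1 → f/6.3 → f/5.6 — 1 1/3 stops larger aperture (brighter).
ISO: 800 → 1000 → 1250 — 2/3 stop higher (brighter).
Net so far: 1 2/3 stops brighter. Shutter speed: 1.6 → 1.3 → 1 → 0.8 → 0.6 → 0.5.

0.5 s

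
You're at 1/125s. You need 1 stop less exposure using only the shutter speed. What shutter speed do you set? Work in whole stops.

Shutter speed: 1/125 → 1/250 — 1 stop shorter (darker).

1/250s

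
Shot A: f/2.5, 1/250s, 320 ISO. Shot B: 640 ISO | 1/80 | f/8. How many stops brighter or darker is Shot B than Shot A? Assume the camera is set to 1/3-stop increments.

Aperture: f/2.5 → f/2.8 → f/3.2 → f/3.5 → f/4 → f/4.5 → f/5 → f/5.6 → f/6.3 → f/7.1 → f/8 — 3 1/3 stops smaller aperture (darker).
Shutter speed: 1/250 → 1/200 → 1/160 → 1/125 → 1/100 → 1/80 — 1 2/3 stops longer (brighter).
ISO: 320 → 400 → 500 → 640 — 1 stop higher (brighter).
Net: −3 1/3 +1 2/3 +1 = −2/3 stops.

2/3 stop darker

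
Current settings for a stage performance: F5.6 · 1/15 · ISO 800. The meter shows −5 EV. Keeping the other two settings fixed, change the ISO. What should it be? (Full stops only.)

Underexposed by 5 stops → need 5 stops brighter.
ISO: 800 → 1600 → 3200 → 6400 → 12800 → 25600.

ISO 25600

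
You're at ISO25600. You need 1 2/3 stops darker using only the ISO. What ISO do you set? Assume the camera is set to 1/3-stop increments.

ISO 8000

ISO: 25600 → 20000 → 16000 → 12800 → 10000 → 8000 — 1 2/3 stops lower (darker).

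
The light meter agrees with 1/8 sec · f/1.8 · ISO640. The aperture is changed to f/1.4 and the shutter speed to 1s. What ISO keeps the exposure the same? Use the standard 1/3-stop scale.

ISO 50

Aperture: f/1.8 → f/1.6 → f/1.4 — 2/3 stop opened up (brighter).
Shutter speed: 1/8 → 1/6 → 1/5 → 1/4 → 0.3 → 0.4 → 0.5 → 0.6 → 0.8 → 1 — 3 stops slower (brighter).
Net change so far: 3 2/3 stops brighter. Offset with the ISO: 640 → 500 → 400 → 320 → 250 → 200 → 160 → 125 → 100 → 80 → 64 → 50.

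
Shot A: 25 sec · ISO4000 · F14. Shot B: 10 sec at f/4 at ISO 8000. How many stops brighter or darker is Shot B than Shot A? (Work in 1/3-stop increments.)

3 1/3 stops brighter

Aperture: f/14 → f/13 → f/11 → f/10 → f/9 → f/8 → f/7.1 → f/6.3 → f/5.6 → f/5 → f/4.5 → f/4 — 3 2/3 stops larger aperture (brighter).
Shutter speed: 25 → 20 → 15 → 13 → 10 — 1 1/3 stops faster (darker).
ISO: 4000 → 5000 → 6400 → 8000 — 1 stop raised (brighter).
Net: +3 2/3 −1 1/3 +1 = +3 1/3 stops.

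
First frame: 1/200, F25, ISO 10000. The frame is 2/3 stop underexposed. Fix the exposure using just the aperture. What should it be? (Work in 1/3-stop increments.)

Underexposed by 2/3 stop → need 2/3 stop brighter.
Aperture: f/25 → f/22 → f/20.

f/20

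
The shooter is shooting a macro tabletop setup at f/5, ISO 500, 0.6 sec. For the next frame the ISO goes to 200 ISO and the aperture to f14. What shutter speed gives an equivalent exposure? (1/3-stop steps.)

ISO: 500 → 400 → 320 → 250 → 200 — 1 1/3 stops dropped (darker).
Aperture: f/5 → f/5.6 → f/6.3 → f/7.1 → f/8 → f/9 → f/10 → f/11 → f/13 → f/14 — 3 stops narrower (darker).
Net change so far: 4 1/3 stops darker. Offset with the shutter speed: 0.6 → 0.8 → 1 → 1.3 → 1.6 → 2 → 2.5 → 3.2 → 4 → 5 → 6 → 8 → 10 → 13.

13 s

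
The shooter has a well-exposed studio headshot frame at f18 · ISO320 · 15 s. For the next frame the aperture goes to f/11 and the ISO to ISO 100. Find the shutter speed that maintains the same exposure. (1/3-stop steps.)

Aperture: f/18 → f/16 → f/14 → f/13 → f/11 — 1 1/3 stops wider (brighter).
ISO: 320 → 250 → 200 → 160 → 125 → 100 — 1 2/3 stops lower (darker).
Net change so far: 1/3 stop darker. Offset with the shutter speed: 15 → 20.

20 s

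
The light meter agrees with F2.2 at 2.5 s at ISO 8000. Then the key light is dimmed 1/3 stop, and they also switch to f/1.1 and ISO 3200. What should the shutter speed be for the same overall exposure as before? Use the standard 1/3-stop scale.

2 s

Scene light: 1/3 stop darker.
Aperture: f/2.2 → f/2 → f/1.8 → f/1.6 → f/1.4 → f/1.2 → f/1.1 — 2 stops wider (brighter).
ISO: 8000 → 6400 → 5000 → 4000 → 3200 — 1 1/3 stops dropped (darker).
Net so far: 1/3 stop brighter. Shutter speed: 2.5 → 2.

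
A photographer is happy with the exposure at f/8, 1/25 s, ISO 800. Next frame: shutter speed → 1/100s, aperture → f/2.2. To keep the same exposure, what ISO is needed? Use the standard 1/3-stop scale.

Shutter speed: 1/25 → 1/30 → 1/40 → 1/50 → 1/60 → 1/80 → 1/100 — 2 stops faster (darker).
Aperture: f/8 → f/7.1 → f/6.3 → f/5.6 → f/5 → f/4.5 → f/4 → f/3.5 → f/3.2 → f/2.8 → f/2.5 → f/2.2 — 3 2/3 stops larger aperture (brighter).
Net change so far: 1 2/3 stops brighter. Offset with the ISO: 800 → 640 → 500 → 400 → 320 → 250.

ISO 250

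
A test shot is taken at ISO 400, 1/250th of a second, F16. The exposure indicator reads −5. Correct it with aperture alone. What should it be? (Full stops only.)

f/2.8

Underexposed by 5 stops → need 5 stops brighter.
Aperture: f/16 → f/11 → f/8 → f/5.6 → f/4 → f/2.8.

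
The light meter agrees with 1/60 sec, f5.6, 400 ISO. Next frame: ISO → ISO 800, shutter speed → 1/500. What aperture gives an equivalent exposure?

ISO: 400 → 800 — 1 stop higher (brighter).
Shutter speed: 1/60 → 1/125 → 1/250 → 1/500 — 3 stops faster (darker).
Net change so far: 2 stops darker. Offset with the aperture: f/5.6 → f/4 → f/2.8.

f/2.8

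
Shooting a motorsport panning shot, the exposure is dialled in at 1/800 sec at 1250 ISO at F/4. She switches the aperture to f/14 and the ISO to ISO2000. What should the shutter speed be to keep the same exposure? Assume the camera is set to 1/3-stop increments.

Aperture: f/4 → f/4.5 → f/5 → f/5.6 → f/6.3 → f/7.1 → f/8 → f/9 → f/10 → f/11 → f/13 → f/14 — 3 2/3 stops smaller aperture (darker).
ISO: 1250 → 1600 → 2000 — 2/3 stop higher (brighter).
Net change so far: 3 stops darker. Offset with the shutter speed: 1/800 → 1/640 → 1/500 → 1/400 → 1/320 → 1/250 → 1/200 → 1/160 → 1/125 → 1/100.

1/100s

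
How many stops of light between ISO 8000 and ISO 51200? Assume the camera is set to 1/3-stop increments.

2 2/3 stops

8000 → 10000 → 12800 → 16000 → 20000 → 25600 → 32000 → 40000 → 51200 — count the steps: 8 third-stops = 2 2/3 stops.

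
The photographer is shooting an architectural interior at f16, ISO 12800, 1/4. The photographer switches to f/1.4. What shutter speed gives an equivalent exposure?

Aperture: f/16 → f/11 → f/8 → f/5.6 → f/4 → f/2.8 → f/2 → f/1.4 — 7 stops wider (brighter).
Need 7 stops darker from the shutter speed: 1/4 → 1/8 → 1/15 → 1/30 → 1/60 → 1/125 → 1/250 → 1/500.

1/500s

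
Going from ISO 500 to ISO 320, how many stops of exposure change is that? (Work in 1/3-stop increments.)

500 → 400 → 320 — count the steps: 2 third-stops = 2/3 stop.

2/3 stop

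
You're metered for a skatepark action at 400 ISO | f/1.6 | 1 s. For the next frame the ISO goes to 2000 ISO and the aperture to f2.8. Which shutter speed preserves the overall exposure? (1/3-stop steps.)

0.6 s

ISO: 400 → 500 → 640 → 800 → 1000 → 1250 → 1600 → 2000 — 2 1/3 stops raised (brighter).
Aperture: f/1.6 → f/1.8 → f/2 → f/2.2 → f/2.5 → f/2.8 — 1 2/3 stops stopped down (darker).
Net change so far: 2/3 stop brighter. Offset with the shutter speed: 1 → 0.8 → 0.6.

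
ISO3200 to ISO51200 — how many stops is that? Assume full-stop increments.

3200 → 6400 → 12800 → 25600 → 51200 — count the steps: 4 stops.

4 stops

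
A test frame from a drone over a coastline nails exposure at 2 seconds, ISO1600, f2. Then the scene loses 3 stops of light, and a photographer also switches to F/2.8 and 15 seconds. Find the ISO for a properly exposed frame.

Scene light: 3 stops darker.
Aperture: f/2 → f/2.8 — 1 stop stopped down (darker).
Shutter speed: 2 → 4 → 8 → 15 — 3 stops longer (brighter).
Net so far: 1 stop darker. ISO: 1600 → 3200.

ISO 3200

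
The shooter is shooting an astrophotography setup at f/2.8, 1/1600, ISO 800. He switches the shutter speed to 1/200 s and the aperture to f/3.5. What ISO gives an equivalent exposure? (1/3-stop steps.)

ISO 160

Shutter speed: 1/1600 → 1/1250 → 1/1000 → 1/800 → 1/640 → 1/500 → 1/400 → 1/320 → 1/250 → 1/200 — 3 stops longer (brighter).
Aperture: f/2.8 → f/3.2 → f/3.5 — 2/3 stop stopped down (darker).
Net change so far: 2 1/3 stops brighter. Offset with the ISO: 800 → 640 → 500 → 400 → 320 → 250 → 200 → 160.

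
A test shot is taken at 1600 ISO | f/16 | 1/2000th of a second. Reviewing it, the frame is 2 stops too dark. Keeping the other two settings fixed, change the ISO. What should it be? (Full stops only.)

Underexposed by 2 stops → need 2 stops brighter.
ISO: 1600 → 3200 → 6400.

ISO 6400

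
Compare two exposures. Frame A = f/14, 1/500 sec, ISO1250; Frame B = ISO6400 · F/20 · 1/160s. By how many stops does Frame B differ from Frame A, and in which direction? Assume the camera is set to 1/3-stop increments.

3 stops brighter

Aperture: f/14 → f/16 → f/18 → f/20 — 1 stop stopped down (darker).
Shutter speed: 1/500 → 1/400 → 1/320 → 1/250 → 1/200 → 1/160 — 1 2/3 stops slower (brighter).
ISO: 1250 → 1600 → 2000 → 2500 → 3200 → 4000 → 5000 → 6400 — 2 1/3 stops raised (brighter).
Net: −1 +1 2/3 +2 1/3 = +3 stops.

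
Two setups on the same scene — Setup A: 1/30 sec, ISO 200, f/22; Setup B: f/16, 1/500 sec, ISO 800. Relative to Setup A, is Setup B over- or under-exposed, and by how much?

1 stop darker

Aperture: f/22 → f/16 — 1 stop opened up (brighter).
Shutter speed: 1/30 → 1/60 → 1/125 → 1/250 → 1/500 — 4 stops faster (darker).
ISO: 200 → 400 → 800 — 2 stops higher (brighter).
Net: +1 −4 +2 = −1 stop.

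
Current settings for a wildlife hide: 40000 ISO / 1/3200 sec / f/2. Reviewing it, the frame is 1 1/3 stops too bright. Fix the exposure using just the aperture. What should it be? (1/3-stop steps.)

f/3.2

Overexposed by 1 1/3 stops → need 1 1/3 stops darker.
Aperture: f/2 → f/2.2 → f/2.5 → f/2.8 → f/3.2.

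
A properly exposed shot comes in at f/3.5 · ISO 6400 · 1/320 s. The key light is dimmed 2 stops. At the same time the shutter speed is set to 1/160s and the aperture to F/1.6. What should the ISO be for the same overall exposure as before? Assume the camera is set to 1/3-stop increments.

Scene light: 2 stops darker.
Shutter speed: 1/320 → 1/250 → 1/200 → 1/160 — 1 stop longer (brighter).
Aperture: f/3.5 → f/3.2 → f/2.8 → f/2.5 → f/2.2 → f/2 → f/1.8 → f/1.6 — 2 1/3 stops larger aperture (brighter).
Net so far: 1 1/3 stops brighter. ISO: 6400 → 5000 → 4000 → 3200 → 2500.

ISO 2500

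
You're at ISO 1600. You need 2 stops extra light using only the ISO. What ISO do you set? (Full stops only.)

ISO 6400

ISO: 1600 → 3200 → 6400 — 2 stops raised (brighter).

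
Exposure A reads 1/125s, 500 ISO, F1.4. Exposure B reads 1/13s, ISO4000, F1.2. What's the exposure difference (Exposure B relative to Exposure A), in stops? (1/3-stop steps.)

Aperture: f/1.4 → f/1.2 — 1/3 stop opened up (brighter).
Shutter speed: 1/125 → 1/100 → 1/80 → 1/60 → 1/50 → 1/40 → 1/30 → 1/25 → 1/20 → 1/15 → 1/13 — 3 1/3 stops longer (brighter).
ISO: 500 → 640 → 800 → 1000 → 1250 → 1600 → 2000 → 2500 → 3200 → 4000 — 3 stops higher (brighter).
Net: +1/3 +3 1/3 +3 = +6 2/3 stops.

6 2/3 stops brighter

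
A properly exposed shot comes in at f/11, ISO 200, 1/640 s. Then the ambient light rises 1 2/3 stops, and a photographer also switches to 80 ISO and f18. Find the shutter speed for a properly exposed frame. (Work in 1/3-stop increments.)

Scene light: 1 2/3 stops brighter.
ISO: 200 → 160 → 125 → 100 → 80 — 1 1/3 stops dropped (darker).
Aperture: f/11 → f/13 → f/14 → f/16 → f/18 — 1 1/3 stops smaller aperture (darker).
Net so far: 1 stop darker. Shutter speed: 1/640 → 1/500 → 1/400 → 1/320.

1/320s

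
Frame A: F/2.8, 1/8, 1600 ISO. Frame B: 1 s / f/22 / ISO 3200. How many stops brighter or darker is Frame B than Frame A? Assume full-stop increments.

Aperture: f/2.8 → f/4 → f/5.6 → f/8 → f/11 → f/16 → f/22 — 6 stops smaller aperture (darker).
Shutter speed: 1/8 → 1/4 → 1/2 → 1 — 3 stops slower (brighter).
ISO: 1600 → 3200 — 1 stop raised (brighter).
Net: −6 +3 +1 = −2 stops.

2 stops darker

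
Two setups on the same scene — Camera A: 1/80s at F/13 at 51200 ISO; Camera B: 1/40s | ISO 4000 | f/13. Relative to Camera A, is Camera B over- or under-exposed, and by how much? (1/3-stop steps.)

Aperture: unchanged.
Shutter speed: 1/80 → 1/60 → 1/50 → 1/40 — 1 stop longer (brighter).
ISO: 51200 → 40000 → 32000 → 25600 → 20000 → 16000 → 12800 → 10000 → 8000 → 6400 → 5000 → 4000 — 3 2/3 stops dropped (darker).
Net: +1 −3 2/3 = −2 2/3 stops.

2 2/3 stops darker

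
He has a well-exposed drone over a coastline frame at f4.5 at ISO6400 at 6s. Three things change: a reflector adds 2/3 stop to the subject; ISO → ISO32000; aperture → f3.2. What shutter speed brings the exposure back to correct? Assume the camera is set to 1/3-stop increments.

0.4 s

Scene light: 2/3 stop brighter.
ISO: 6400 → 8000 → 10000 → 12800 → 16000 → 20000 → 25600 → 32000 — 2 1/3 stops raised (brighter).
Aperture: f/4.5 → f/4 → f/3.5 → f/3.2 — 1 stop opened up (brighter).
Net so far: 4 stops brighter. Shutter speed: 6 → 5 → 4 → 3.2 → 2.5 → 2 → 1.6 → 1.3 → 1 → 0.8 → 0.6 → 0.5 → 0.4.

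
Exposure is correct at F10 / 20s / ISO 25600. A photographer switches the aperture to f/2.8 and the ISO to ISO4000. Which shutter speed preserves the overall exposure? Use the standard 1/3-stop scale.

10 s

Aperture: f/10 → f/9 → f/8 → f/7.1 → f/6.3 → f/5.6 → f/5 → f/4.5 → f/4 → f/3.5 → f/3.2 → f/2.8 — 3 2/3 stops wider (brighter).
ISO: 25600 → 20000 → 16000 → 12800 → 10000 → 8000 → 6400 → 5000 → 4000 — 2 2/3 stops lower (darker).
Net change so far: 1 stop brighter. Offset with the shutter speed: 20 → 15 → 13 → 10.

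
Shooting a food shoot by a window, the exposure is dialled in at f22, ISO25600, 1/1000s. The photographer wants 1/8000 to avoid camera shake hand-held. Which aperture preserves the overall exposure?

Shutter speed: 1/1000 → 1/2000 → 1/4000 → 1/8000 — 3 stops faster (darker).
Need 3 stops brighter from the aperture: f/22 → f/16 → f/11 → f/8.

f/8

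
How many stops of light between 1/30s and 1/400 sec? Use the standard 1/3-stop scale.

1/30 → 1/40 → 1/50 → 1/60 → 1/80 → 1/100 → 1/125 → 1/160 → 1/200 → 1/250 → 1/320 → 1/400 — count the steps: 11 third-stops = 3 2/3 stops.

3 2/3 stops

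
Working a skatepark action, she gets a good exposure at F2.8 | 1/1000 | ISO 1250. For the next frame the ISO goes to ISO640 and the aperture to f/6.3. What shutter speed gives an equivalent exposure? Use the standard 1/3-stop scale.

1/100s

ISO: 1250 → 1000 → 800 → 640 — 1 stop lower (darker).
Aperture: f/2.8 → f/3.2 → f/3.5 → f/4 → f/4.5 → f/5 → f/5.6 → f/6.3 — 2 1/3 stops stopped down (darker).
Net change so far: 3 1/3 stops darker. Offset with the shutter speed: 1/1000 → 1/800 → 1/640 → 1/500 → 1/400 → 1/320 → 1/250 → 1/200 → 1/160 → 1/125 → 1/100.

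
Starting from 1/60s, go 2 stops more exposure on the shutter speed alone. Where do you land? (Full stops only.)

Shutter speed: 1/60 → 1/30 → 1/15 — 2 stops slower (brighter).

1/15s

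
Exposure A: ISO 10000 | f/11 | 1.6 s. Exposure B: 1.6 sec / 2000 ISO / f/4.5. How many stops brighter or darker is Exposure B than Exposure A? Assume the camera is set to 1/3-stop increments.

1/3 stop brighter

Aperture: f/11 → f/10 → f/9 → f/8 → f/7.1 → f/6.3 → f/5.6 → f/5 → f/4.5 — 2 2/3 stops opened up (brighter).
Shutter speed: unchanged.
ISO: 10000 → 8000 → 6400 → 5000 → 4000 → 3200 → 2500 → 2000 — 2 1/3 stops lower (darker).
Net: +2 2/3 −2 1/3 = +1/3 stops.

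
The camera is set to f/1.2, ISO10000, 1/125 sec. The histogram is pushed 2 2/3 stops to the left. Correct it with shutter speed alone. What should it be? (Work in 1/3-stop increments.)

1/20s

Underexposed by 2 2/3 stops → need 2 2/3 stops brighter.
Shutter speed: 1/125 → 1/100 → 1/80 → 1/60 → 1/50 → 1/40 → 1/30 → 1/25 → 1/20.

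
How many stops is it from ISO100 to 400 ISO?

100 → 200 → 400 — count the steps: 2 stops.

2 stops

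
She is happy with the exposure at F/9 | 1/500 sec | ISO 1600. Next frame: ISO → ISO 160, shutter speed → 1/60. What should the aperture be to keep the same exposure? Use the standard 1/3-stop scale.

ISO: 1600 → 1250 → 1000 → 800 → 640 → 500 → 400 → 320 → 250 → 200 → 160 — 3 1/3 stops lower (darker).
Shutter speed: 1/500 → 1/400 → 1/320 → 1/250 → 1/200 → 1/160 → 1/125 → 1/100 → 1/80 → 1/60 — 3 stops longer (brighter).
Net change so far: 1/3 stop darker. Offset with the aperture: f/9 → f/8.

f/8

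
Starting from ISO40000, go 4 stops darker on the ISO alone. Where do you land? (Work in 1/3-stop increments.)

ISO: 40000 → 32000 → 25600 → 20000 → 16000 → 12800 → 10000 → 8000 → 6400 → 5000 → 4000 → 3200 → 2500 — 4 stops lower (darker).

ISO 2500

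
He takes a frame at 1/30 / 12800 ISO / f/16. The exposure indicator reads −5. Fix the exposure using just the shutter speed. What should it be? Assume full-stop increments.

Underexposed by 5 stops → need 5 stops brighter.
Shutter speed: 1/30 → 1/15 → 1/8 → 1/4 → 1/2 → 1.

1 s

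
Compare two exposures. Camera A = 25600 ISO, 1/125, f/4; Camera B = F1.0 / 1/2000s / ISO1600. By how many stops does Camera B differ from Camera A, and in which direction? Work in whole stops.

4 stops darker

Aperture: f/4 → f/2.8 → f/2 → f/1.4 → f/1.0 — 4 stops opened up (brighter).
Shutter speed: 1/125 → 1/250 → 1/500 → 1/1000 → 1/2000 — 4 stops faster (darker).
ISO: 25600 → 12800 → 6400 → 3200 → 1600 — 4 stops lower (darker).
Net: +4 −4 −4 = −4 stops.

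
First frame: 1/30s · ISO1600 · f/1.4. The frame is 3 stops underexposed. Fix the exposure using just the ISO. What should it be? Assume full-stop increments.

ISO 12800

Underexposed by 3 stops → need 3 stops brighter.
ISO: 1600 → 3200 → 6400 → 12800.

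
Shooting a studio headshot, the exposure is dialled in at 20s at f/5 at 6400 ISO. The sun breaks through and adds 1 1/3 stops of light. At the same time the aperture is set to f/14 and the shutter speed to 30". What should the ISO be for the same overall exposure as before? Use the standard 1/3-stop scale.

ISO 12800

Scene light: 1 1/3 stops brighter.
Aperture: f/5 → f/5.6 → f/6.3 → f/7.1 → f/8 → f/9 → f/10 → f/11 → f/13 → f/14 — 3 stops smaller aperture (darker).
Shutter speed: 20 → 25 → 30 — 2/3 stop slower (brighter).
Net so far: 1 stop darker. ISO: 6400 → 8000 → 10000 → 12800.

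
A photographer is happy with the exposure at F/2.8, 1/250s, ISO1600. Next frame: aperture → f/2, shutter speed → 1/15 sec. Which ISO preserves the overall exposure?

Aperture: f/2.8 → f/2 — 1 stop opened up (brighter).
Shutter speed: 1/250 → 1/125 → 1/60 → 1/30 → 1/15 — 4 stops slower (brighter).
Net change so far: 5 stops brighter. Offset with the ISO: 1600 → 800 → 400 → 200 → 100 → 50.

ISO 50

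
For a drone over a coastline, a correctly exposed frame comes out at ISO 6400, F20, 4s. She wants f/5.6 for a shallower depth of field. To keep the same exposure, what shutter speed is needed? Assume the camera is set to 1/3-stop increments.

Aperture: f/20 → f/18 → f/16 → f/14 → f/13 → f/11 → f/10 → f/9 → f/8 → f/7.1 → f/6.3 → f/5.6 — 3 2/3 stops wider (brighter).
Need 3 2/3 stops darker from the shutter speed: 4 → 3.2 → 2.5 → 2 → 1.6 → 1.3 → 1 → 0.8 → 0.6 → 0.5 → 0.4 → 0.3.

0.3 s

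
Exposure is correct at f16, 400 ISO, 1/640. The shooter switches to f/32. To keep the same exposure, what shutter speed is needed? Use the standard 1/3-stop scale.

1/160s

Aperture: f/16 → f/18 → f/20 → f/22 → f/25 → f/29 → f/32 — 2 stops smaller aperture (darker).
Need 2 stops brighter from the shutter speed: 1/640 → 1/500 → 1/400 → 1/320 → 1/250 → 1/200 → 1/160.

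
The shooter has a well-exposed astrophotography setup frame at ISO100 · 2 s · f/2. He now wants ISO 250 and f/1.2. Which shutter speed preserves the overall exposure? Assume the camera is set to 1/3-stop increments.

0.3 s

ISO: 100 → 125 → 160 → 200 → 250 — 1 1/3 stops raised (brighter).
Aperture: f/2 → f/1.8 → f/1.6 → f/1.4 → f/1.2 — 1 1/3 stops opened up (brighter).
Net change so far: 2 2/3 stops brighter. Offset with the shutter speed: 2 → 1.6 → 1.3 → 1 → 0.8 → 0.6 → 0.5 → 0.4 → 0.3.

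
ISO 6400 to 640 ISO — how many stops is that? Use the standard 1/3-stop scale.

3 1/3 stops

6400 → 5000 → 4000 → 3200 → 2500 → 2000 → 1600 → 1250 → 1000 → 800 → 640 — count the steps: 10 third-stops = 3 1/3 stops.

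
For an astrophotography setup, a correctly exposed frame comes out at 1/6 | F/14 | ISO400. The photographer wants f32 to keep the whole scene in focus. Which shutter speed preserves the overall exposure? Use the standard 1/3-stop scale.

0.8 s

Aperture: f/14 → f/16 → f/18 → f/20 → f/22 → f/25 → f/29 → f/32 — 2 1/3 stops stopped down (darker).
Need 2 1/3 stops brighter from the shutter speed: 1/6 → 1/5 → 1/4 → 0.3 → 0.4 → 0.5 → 0.6 → 0.8.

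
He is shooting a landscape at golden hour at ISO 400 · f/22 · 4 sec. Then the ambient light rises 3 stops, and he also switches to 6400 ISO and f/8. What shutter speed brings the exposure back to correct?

1/250s

Scene light: 3 stops brighter.
ISO: 400 → 800 → 1600 → 3200 → 6400 — 4 stops higher (brighter).
Aperture: f/22 → f/16 → f/11 → f/8 — 3 stops opened up (brighter).
Net so far: 10 stops brighter. Shutter speed: 4 → 2 → 1 → 1/2 → 1/4 → 1/8 → 1/15 → 1/30 → 1/60 → 1/125 → 1/250.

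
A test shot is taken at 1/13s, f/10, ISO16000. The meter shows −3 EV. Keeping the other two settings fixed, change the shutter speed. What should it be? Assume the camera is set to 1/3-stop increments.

Underexposed by 3 stops → need 3 stops brighter.
Shutter speed: 1/13 → 1/10 → 1/8 → 1/6 → 1/5 → 1/4 → 0.3 → 0.4 → 0.5 → 0.6.

0.6 s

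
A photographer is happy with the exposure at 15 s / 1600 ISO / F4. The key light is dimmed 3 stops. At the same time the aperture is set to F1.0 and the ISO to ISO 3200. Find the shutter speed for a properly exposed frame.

Scene light: 3 stops darker.
Aperture: f/4 → f/2.8 → f/2 → f/1.4 → f/1.0 — 4 stops larger aperture (brighter).
ISO: 1600 → 3200 — 1 stop higher (brighter).
Net so far: 2 stops brighter. Shutter speed: 15 → 8 → 4.

4 s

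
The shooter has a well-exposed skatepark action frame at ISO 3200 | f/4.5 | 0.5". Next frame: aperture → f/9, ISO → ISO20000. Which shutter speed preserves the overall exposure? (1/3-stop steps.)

Aperture: f/4.5 → f/5 → f/5.6 → f/6.3 → f/7.1 → f/8 → f/9 — 2 stops smaller aperture (darker).
ISO: 3200 → 4000 → 5000 → 6400 → 8000 → 10000 → 12800 → 16000 → 20000 — 2 2/3 stops raised (brighter).
Net change so far: 2/3 stop brighter. Offset with the shutter speed: 0.5 → 0.4 → 0.3.

0.3 s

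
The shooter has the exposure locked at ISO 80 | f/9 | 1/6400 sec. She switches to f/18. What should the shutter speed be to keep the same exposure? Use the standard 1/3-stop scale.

Aperture: f/9 → f/10 → f/11 → f/13 → f/14 → f/16 → f/18 — 2 stops smaller aperture (darker).
Need 2 stops brighter from the shutter speed: 1/6400 → 1/5000 → 1/4000 → 1/3200 → 1/2500 → 1/2000 → 1/1600.

1/1600s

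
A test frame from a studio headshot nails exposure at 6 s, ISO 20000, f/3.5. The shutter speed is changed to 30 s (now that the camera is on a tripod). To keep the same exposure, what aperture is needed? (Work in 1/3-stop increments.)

f/8

Shutter speed: 6 → 8 → 10 → 13 → 15 → 20 → 25 → 30 — 2 1/3 stops slower (brighter).
Need 2 1/3 stops darker from the aperture: f/3.5 → f/4 → f/4.5 → f/5 → f/5.6 → f/6.3 → f/7.1 → f/8.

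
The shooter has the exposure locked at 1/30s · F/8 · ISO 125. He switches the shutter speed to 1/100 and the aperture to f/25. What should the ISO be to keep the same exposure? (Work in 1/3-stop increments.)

ISO 4000

Shutter speed: 1/30 → 1/40 → 1/50 → 1/60 → 1/80 → 1/100 — 1 2/3 stops shorter (darker).
Aperture: f/8 → f/9 → f/10 → f/11 → f/13 → f/14 → f/16 → f/18 → f/20 → f/22 → f/25 — 3 1/3 stops smaller aperture (darker).
Net change so far: 5 stops darker. Offset with the ISO: 125 → 160 → 200 → 250 → 320 → 400 → 500 → 640 → 800 → 1000 → 1250 → 1600 → 2000 → 2500 → 3200 → 4000.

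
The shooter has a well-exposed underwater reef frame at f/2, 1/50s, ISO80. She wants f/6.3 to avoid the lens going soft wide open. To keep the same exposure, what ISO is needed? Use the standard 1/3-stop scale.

Aperture: f/2 → f/2.2 → f/2.5 → f/2.8 → f/3.2 → f/3.5 → f/4 → f/4.5 → f/5 → f/5.6 → f/6.3 — 3 1/3 stops narrower (darker).
Need 3 1/3 stops brighter from the ISO: 80 → 100 → 125 → 160 → 200 → 250 → 320 → 400 → 500 → 640 → 800.

ISO 800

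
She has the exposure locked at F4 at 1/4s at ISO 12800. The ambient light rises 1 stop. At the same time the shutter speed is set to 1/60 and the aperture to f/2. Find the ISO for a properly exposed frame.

ISO 25600

Scene light: 1 stop brighter.
Shutter speed: 1/4 → 1/8 → 1/15 → 1/30 → 1/60 — 4 stops shorter (darker).
Aperture: f/4 → f/2.8 → f/2 — 2 stops opened up (brighter).
Net so far: 1 stop darker. ISO: 12800 → 25600.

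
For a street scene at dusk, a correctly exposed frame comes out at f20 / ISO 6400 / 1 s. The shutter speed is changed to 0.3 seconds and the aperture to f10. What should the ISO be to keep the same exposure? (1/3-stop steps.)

ISO 5000

Shutter speed: 1 → 0.8 → 0.6 → 0.5 → 0.4 → 0.3 — 1 2/3 stops faster (darker).
Aperture: f/20 → f/18 → f/16 → f/14 → f/13 → f/11 → f/10 — 2 stops larger aperture (brighter).
Net change so far: 1/3 stop brighter. Offset with the ISO: 6400 → 5000.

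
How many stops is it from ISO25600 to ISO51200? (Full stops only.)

1 stop

25600 → 51200 — count the steps: 1 stop.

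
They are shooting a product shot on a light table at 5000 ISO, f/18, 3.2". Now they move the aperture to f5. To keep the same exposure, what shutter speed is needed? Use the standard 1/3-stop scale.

1/4s

Aperture: f/18 → f/16 → f/14 → f/13 → f/11 → f/10 → f/9 → f/8 → f/7.1 → f/6.3 → f/5.6 → f/5 — 3 2/3 stops larger aperture (brighter).
Need 3 2/3 stops darker from the shutter speed: 3.2 → 2.5 → 2 → 1.6 → 1.3 → 1 → 0.8 → 0.6 → 0.5 → 0.4 → 0.3 → 1/4.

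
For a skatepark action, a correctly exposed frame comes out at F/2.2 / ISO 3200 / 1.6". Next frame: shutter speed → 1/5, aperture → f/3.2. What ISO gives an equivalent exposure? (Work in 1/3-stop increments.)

ISO 51200

Shutter speed: 1.6 → 1.3 → 1 → 0.8 → 0.6 → 0.5 → 0.4 → 0.3 → 1/4 → 1/5 — 3 stops shorter (darker).
Aperture: f/2.2 → f/2.5 → f/2.8 → f/3.2 — 1 stop narrower (darker).
Net change so far: 4 stops darker. Offset with the ISO: 3200 → 4000 → 5000 → 6400 → 8000 → 10000 → 12800 → 16000 → 20000 → 25600 → 32000 → 40000 → 51200.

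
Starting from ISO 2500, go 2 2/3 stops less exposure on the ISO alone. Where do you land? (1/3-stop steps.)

ISO 400

ISO: 2500 → 2000 → 1600 → 1250 → 1000 → 800 → 640 → 500 → 400 — 2 2/3 stops lower (darker).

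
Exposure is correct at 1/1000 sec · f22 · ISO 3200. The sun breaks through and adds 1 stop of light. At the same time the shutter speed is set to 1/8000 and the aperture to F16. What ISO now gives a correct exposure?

Scene light: 1 stop brighter.
Shutter speed: 1/1000 → 1/2000 → 1/4000 → 1/8000 — 3 stops faster (darker).
Aperture: f/22 → f/16 — 1 stop larger aperture (brighter).
Net so far: 1 stop darker. ISO: 3200 → 6400.

ISO 6400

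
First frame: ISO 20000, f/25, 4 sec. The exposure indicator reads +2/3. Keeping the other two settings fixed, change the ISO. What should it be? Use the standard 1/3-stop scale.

ISO 12800

Overexposed by 2/3 stop → need 2/3 stop darker.
ISO: 20000 → 16000 → 12800.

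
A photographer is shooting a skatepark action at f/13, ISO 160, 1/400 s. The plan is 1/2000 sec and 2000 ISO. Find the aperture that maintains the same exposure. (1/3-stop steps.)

f/20

Shutter speed: 1/400 → 1/500 → 1/640 → 1/800 → 1/1000 → 1/1250 → 1/1600 → 1/2000 — 2 1/3 stops faster (darker).
ISO: 160 → 200 → 250 → 320 → 400 → 500 → 640 → 800 → 1000 → 1250 → 1600 → 2000 — 3 2/3 stops raised (brighter).
Net change so far: 1 1/3 stops brighter. Offset with the aperture: f/13 → f/14 → f/16 → f/18 → f/20.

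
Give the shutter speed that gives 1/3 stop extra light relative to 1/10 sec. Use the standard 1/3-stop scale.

Shutter speed: 1/10 → 1/8 — 1/3 stop slower (brighter).

1/8s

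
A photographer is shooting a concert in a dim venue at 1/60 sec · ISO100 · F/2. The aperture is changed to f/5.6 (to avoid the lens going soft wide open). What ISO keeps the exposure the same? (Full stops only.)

Aperture: f/2 → f/2.8 → f/4 → f/5.6 — 3 stops stopped down (darker).
Need 3 stops brighter from the ISO: 100 → 200 → 400 → 800.

ISO 800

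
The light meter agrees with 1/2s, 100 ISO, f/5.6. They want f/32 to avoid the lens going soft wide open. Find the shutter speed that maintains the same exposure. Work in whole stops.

Aperture: f/5.6 → f/8 → f/11 → f/16 → f/22 → f/32 — 5 stops narrower (darker).
Need 5 stops brighter from the shutter speed: 1/2 → 1 → 2 → 4 → 8 → 15.

15 s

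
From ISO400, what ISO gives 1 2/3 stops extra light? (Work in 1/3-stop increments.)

ISO: 400 → 500 → 640 → 800 → 1000 → 1250 — 1 2/3 stops higher (brighter).

ISO 1250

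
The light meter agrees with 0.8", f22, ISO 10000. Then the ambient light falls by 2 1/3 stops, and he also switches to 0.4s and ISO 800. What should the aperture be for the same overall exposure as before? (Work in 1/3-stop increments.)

f/2

Scene light: 2 1/3 stops darker.
Shutter speed: 0.8 → 0.6 → 0.5 → 0.4 — 1 stop shorter (darker).
ISO: 10000 → 8000 → 6400 → 5000 → 4000 → 3200 → 2500 → 2000 → 1600 → 1250 → 1000 → 800 — 3 2/3 stops dropped (darker).
Net so far: 7 stops darker. Aperture: f/22 → f/20 → f/18 → f/16 → f/14 → f/13 → f/11 → f/10 → f/9 → f/8 → f/7.1 → f/6.3 → f/5.6 → f/5 → f/4.5 → f/4 → f/3.5 → f/3.2 → f/2.8 → f/2.5 → f/2.2 → f/2.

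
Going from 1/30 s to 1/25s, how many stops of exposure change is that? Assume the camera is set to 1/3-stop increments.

1/30 → 1/25 — count the steps: 1 third-stops = 1/3 stop.

1/3 stop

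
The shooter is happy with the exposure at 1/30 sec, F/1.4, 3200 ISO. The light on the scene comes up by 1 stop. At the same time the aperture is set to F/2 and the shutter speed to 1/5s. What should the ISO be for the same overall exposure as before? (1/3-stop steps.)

Scene light: 1 stop brighter.
Aperture: f/1.4 → f/1.6 → f/1.8 → f/2 — 1 stop narrower (darker).
Shutter speed: 1/30 → 1/25 → 1/20 → 1/15 → 1/13 → 1/10 → 1/8 → 1/6 → 1/5 — 2 2/3 stops longer (brighter).
Net so far: 2 2/3 stops brighter. ISO: 3200 → 2500 → 2000 → 1600 → 1250 → 1000 → 800 → 640 → 500.

ISO 500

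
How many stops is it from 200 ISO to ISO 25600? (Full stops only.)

7 stops

200 → 400 → 800 → 1600 → 3200 → 6400 → 12800 → 25600 — count the steps: 7 stops.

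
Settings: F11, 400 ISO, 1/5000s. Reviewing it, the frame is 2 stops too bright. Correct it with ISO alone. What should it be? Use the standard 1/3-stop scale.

ISO 100

Overexposed by 2 stops → need 2 stops darker.
ISO: 400 → 320 → 250 → 200 → 160 → 125 → 100.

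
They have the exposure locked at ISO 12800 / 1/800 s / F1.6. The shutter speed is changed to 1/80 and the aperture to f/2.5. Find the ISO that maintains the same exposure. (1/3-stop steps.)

Shutter speed: 1/800 → 1/640 → 1/500 → 1/400 → 1/320 → 1/250 → 1/200 → 1/160 → 1/125 → 1/100 → 1/80 — 3 1/3 stops slower (brighter).
Aperture: f/1.6 → f/1.8 → f/2 → f/2.2 → f/2.5 — 1 1/3 stops smaller aperture (darker).
Net change so far: 2 stops brighter. Offset with the ISO: 12800 → 10000 → 8000 → 6400 → 5000 → 4000 → 3200.

ISO 3200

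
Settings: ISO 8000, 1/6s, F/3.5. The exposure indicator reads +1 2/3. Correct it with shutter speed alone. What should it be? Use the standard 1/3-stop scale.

1/20s

Overexposed by 1 2/3 stops → need 1 2/3 stops darker.
Shutter speed: 1/6 → 1/8 → 1/10 → 1/13 → 1/15 → 1/20.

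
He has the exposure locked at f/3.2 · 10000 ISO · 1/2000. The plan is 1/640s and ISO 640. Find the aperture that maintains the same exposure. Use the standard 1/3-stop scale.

Shutter speed: 1/2000 → 1/1600 → 1/1250 → 1/1000 → 1/800 → 1/640 — 1 2/3 stops longer (brighter).
ISO: 10000 → 8000 → 6400 → 5000 → 4000 → 3200 → 2500 → 2000 → 1600 → 1250 → 1000 → 800 → 640 — 4 stops dropped (darker).
Net change so far: 2 1/3 stops darker. Offset with the aperture: f/3.2 → f/2.8 → f/2.5 → f/2.2 → f/2 → f/1.8 → f/1.6 → f/1.4.

f/1.4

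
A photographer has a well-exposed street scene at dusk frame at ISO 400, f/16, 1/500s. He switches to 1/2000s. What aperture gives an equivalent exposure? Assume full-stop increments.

f/8

Shutter speed: 1/500 → 1/1000 → 1/2000 — 2 stops faster (darker).
Need 2 stops brighter from the aperture: f/16 → f/11 → f/8.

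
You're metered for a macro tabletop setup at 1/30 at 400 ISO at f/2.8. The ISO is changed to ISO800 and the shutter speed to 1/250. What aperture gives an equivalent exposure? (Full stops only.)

ISO: 400 → 800 — 1 stop raised (brighter).
Shutter speed: 1/30 → 1/60 → 1/125 → 1/250 — 3 stops faster (darker).
Net change so far: 2 stops darker. Offset with the aperture: f/2.8 → f/2 → f/1.4.

f/1.4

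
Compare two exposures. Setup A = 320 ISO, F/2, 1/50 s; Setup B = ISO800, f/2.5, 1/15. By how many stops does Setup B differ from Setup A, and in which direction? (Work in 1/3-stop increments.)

2 1/3 stops brighter

Aperture: f/2 → f/2.2 → f/2.5 — 2/3 stop stopped down (darker).
Shutter speed: 1/50 → 1/40 → 1/30 → 1/25 → 1/20 → 1/15 — 1 2/3 stops slower (brighter).
ISO: 320 → 400 → 500 → 640 → 800 — 1 1/3 stops raised (brighter).
Net: −2/3 +1 2/3 +1 1/3 = +2 1/3 stops.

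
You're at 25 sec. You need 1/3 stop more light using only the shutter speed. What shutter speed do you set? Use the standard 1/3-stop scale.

Shutter speed: 25 → 30 — 1/3 stop slower (brighter).

30 s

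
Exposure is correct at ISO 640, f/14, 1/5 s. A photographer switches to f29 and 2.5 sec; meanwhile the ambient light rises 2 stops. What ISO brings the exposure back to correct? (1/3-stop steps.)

Scene light: 2 stops brighter.
Aperture: f/14 → f/16 → f/18 → f/20 → f/22 → f/25 → f/29 — 2 stops smaller aperture (darker).
Shutter speed: 1/5 → 1/4 → 0.3 → 0.4 → 0.5 → 0.6 → 0.8 → 1 → 1.3 → 1.6 → 2 → 2.5 — 3 2/3 stops longer (brighter).
Net so far: 3 2/3 stops brighter. ISO: 640 → 500 → 400 → 320 → 250 → 200 → 160 → 125 → 100 → 80 → 64 → 50.

ISO 50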